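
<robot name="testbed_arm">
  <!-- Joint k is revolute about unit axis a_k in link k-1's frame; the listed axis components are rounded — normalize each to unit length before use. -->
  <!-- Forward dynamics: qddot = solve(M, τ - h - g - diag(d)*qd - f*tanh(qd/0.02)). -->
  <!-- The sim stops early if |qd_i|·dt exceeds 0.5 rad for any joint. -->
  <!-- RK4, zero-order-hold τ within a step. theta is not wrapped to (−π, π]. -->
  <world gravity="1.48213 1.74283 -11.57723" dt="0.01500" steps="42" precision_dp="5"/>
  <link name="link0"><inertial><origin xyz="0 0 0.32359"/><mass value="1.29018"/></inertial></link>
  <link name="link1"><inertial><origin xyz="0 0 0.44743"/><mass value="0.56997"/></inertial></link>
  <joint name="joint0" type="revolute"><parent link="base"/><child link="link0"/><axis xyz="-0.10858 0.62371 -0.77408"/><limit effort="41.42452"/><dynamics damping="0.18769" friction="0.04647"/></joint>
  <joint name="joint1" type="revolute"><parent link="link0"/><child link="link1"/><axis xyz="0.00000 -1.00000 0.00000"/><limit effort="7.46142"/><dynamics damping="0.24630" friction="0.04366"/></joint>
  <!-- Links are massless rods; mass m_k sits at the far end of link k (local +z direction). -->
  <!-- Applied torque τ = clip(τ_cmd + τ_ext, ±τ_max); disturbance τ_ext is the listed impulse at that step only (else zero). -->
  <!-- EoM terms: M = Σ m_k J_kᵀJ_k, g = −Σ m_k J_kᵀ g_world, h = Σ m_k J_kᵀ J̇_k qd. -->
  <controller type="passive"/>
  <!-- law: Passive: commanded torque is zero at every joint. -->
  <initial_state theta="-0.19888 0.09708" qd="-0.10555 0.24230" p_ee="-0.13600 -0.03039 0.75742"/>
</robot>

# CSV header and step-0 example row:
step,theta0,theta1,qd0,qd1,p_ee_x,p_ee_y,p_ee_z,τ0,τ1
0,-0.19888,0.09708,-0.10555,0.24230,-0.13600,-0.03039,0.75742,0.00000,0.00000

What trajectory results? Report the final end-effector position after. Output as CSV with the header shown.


step,theta0,theta1,qd0,qd1,p_ee_x,p_ee_y,p_ee_z,τ0,τ1
1,-0.19993,0.10140,-0.03532,0.33252,-0.13833,-0.03087,0.75690,0.00000,0.00000
2,-0.20002,0.10697,0.01915,0.40518,-0.14077,-0.03126,0.75632,0.00000,0.00000
3,-0.19944,0.11347,0.05704,0.46037,-0.14331,-0.03158,0.75570,0.00000,0.00000
4,-0.19832,0.12077,0.09172,0.51290,-0.14594,-0.03184,0.75502,0.00000,0.00000
5,-0.19669,0.12885,0.12460,0.56454,-0.14868,-0.03205,0.75428,0.00000,0.00000
6,-0.19459,0.13771,0.15625,0.61612,-0.15153,-0.03220,0.75348,0.00000,0.00000
7,-0.19201,0.14734,0.18712,0.66832,-0.15450,-0.03229,0.75261,0.00000,0.00000
8,-0.18897,0.15776,0.21758,0.72171,-0.15760,-0.03233,0.75166,0.00000,0.00000
9,-0.18548,0.16900,0.24794,0.77679,-0.16083,-0.03230,0.75062,0.00000,0.00000
10,-0.18154,0.18108,0.27845,0.83399,-0.16421,-0.03220,0.74949,0.00000,0.00000
11,-0.17713,0.19403,0.30931,0.89368,-0.16775,-0.03203,0.74825,0.00000,0.00000
12,-0.17225,0.20790,0.34067,0.95620,-0.17145,-0.03177,0.74688,0.00000,0.00000
13,-0.16690,0.22273,0.37267,1.02183,-0.17534,-0.03142,0.74538,0.00000,0.00000
14,-0.16107,0.23857,0.40537,1.09083,-0.17941,-0.03098,0.74372,0.00000,0.00000
15,-0.15474,0.25548,0.43882,1.16342,-0.18369,-0.03042,0.74189,0.00000,0.00000
16,-0.14790,0.27350,0.47305,1.23981,-0.18819,-0.02974,0.73987,0.00000,0.00000
17,-0.14054,0.29269,0.50802,1.32016,-0.19292,-0.02893,0.73763,0.00000,0.00000
18,-0.13266,0.31312,0.54370,1.40461,-0.19788,-0.02797,0.73515,0.00000,0.00000
19,-0.12423,0.33485,0.58000,1.49329,-0.20310,-0.02684,0.73241,0.00000,0.00000
20,-0.11525,0.35794,0.61681,1.58631,-0.20858,-0.02554,0.72936,0.00000,0.00000
21,-0.10572,0.38246,0.65398,1.68372,-0.21433,-0.02403,0.72597,0.00000,0.00000
22,-0.09563,0.40847,0.69133,1.78559,-0.22037,-0.02231,0.72221,0.00000,0.00000
23,-0.08498,0.43605,0.72868,1.89196,-0.22669,-0.02036,0.71804,0.00000,0.00000
24,-0.07378,0.46526,0.76578,2.00283,-0.23329,-0.01816,0.71340,0.00000,0.00000
25,-0.06201,0.49616,0.80240,2.11821,-0.24020,-0.01568,0.70825,0.00000,0.00000
26,-0.04971,0.52882,0.83826,2.23809,-0.24739,-0.01292,0.70253,0.00000,0.00000
27,-0.03687,0.56332,0.87310,2.36242,-0.25486,-0.00985,0.69619,0.00000,0.00000
28,-0.02352,0.59972,0.90662,2.49118,-0.26261,-0.00645,0.68915,0.00000,0.00000
29,-0.00968,0.63808,0.93853,2.62430,-0.27062,-0.00273,0.68136,0.00000,0.00000
30,0.00463,0.67847,0.96855,2.76174,-0.27887,0.00134,0.67274,0.00000,0.00000
31,0.01937,0.72095,0.99640,2.90342,-0.28732,0.00576,0.66320,0.00000,0.00000
32,0.03451,0.76559,1.02179,3.04927,-0.29593,0.01053,0.65268,0.00000,0.00000
33,0.05001,0.81245,1.04447,3.19918,-0.30467,0.01564,0.64107,0.00000,0.00000
34,0.06583,0.86159,1.06420,3.35305,-0.31348,0.02109,0.62831,0.00000,0.00000
35,0.08192,0.91306,1.08075,3.51075,-0.32227,0.02685,0.61428,0.00000,0.00000
36,0.09823,0.96693,1.09389,3.67209,-0.33098,0.03289,0.59892,0.00000,0.00000
37,0.11471,1.02324,1.10342,3.83688,-0.33950,0.03917,0.58212,0.00000,0.00000
38,0.13131,1.08205,1.10914,4.00483,-0.34772,0.04564,0.56380,0.00000,0.00000
39,0.14797,1.14340,1.11084,4.17562,-0.35551,0.05223,0.54389,0.00000,0.00000
40,0.16462,1.20733,1.10831,4.34883,-0.36273,0.05887,0.52231,0.00000,0.00000
41,0.18120,1.27388,1.10130,4.52394,-0.36922,0.06546,0.49902,0.00000,0.00000
42,0.19763,1.34306,1.08952,4.70034,-0.37480,0.07189,0.47396,,
# final p_ee position (m): -0.37480 0.07189 0.47396


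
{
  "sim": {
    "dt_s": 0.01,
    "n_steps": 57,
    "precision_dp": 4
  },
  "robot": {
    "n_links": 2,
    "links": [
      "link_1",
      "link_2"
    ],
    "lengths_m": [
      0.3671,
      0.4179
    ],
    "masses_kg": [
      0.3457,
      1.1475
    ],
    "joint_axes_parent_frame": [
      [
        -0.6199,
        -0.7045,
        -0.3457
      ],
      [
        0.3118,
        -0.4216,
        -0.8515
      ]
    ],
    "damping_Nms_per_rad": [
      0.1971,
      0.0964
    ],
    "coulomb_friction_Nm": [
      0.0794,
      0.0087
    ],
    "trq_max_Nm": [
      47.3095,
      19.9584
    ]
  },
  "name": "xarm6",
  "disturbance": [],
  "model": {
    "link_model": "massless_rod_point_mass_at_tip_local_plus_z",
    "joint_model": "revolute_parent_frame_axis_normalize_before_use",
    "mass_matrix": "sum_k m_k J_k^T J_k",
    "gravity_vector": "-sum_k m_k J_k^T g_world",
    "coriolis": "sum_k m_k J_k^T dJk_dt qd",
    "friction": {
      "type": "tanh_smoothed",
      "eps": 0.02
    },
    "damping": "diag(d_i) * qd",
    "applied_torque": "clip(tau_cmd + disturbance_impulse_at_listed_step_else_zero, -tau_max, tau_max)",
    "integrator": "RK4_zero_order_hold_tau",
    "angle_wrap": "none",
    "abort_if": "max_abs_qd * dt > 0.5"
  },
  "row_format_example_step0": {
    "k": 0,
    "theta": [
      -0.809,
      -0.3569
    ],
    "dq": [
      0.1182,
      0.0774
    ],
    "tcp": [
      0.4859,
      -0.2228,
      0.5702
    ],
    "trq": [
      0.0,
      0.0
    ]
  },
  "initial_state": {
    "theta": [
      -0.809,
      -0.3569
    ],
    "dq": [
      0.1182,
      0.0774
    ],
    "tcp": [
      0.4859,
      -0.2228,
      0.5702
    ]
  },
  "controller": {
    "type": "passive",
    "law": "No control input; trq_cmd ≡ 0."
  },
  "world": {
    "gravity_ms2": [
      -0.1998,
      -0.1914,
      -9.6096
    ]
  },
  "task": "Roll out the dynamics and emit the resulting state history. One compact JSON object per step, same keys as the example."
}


{"k":1,"theta":[-0.8083,-0.3562],"dq":[0.018,0.0691],"tcp":[0.4856,-0.2228,0.5706],"trq":[0.0,0.0]}
{"k":2,"theta":[-0.8086,-0.3555],"dq":[-0.0797,0.0616],"tcp":[0.4857,-0.223,0.5704],"trq":[0.0,0.0]}
{"k":3,"theta":[-0.8099,-0.3549],"dq":[-0.1767,0.055],"tcp":[0.4862,-0.2233,0.5698],"trq":[0.0,0.0]}
{"k":4,"theta":[-0.8122,-0.3544],"dq":[-0.2735,0.0495],"tcp":[0.4873,-0.2239,0.5687],"trq":[0.0,0.0]}
{"k":5,"theta":[-0.8154,-0.3539],"dq":[-0.3702,0.0456],"tcp":[0.4888,-0.2246,0.5671],"trq":[0.0,0.0]}
{"k":6,"theta":[-0.8196,-0.3535],"dq":[-0.4668,0.0437],"tcp":[0.4908,-0.2254,0.5651],"trq":[0.0,0.0]}
{"k":7,"theta":[-0.8247,-0.3531],"dq":[-0.5635,0.0441],"tcp":[0.4932,-0.2264,0.5626],"trq":[0.0,0.0]}
{"k":8,"theta":[-0.8308,-0.3526],"dq":[-0.6603,0.0474],"tcp":[0.4961,-0.2276,0.5596],"trq":[0.0,0.0]}
{"k":9,"theta":[-0.8379,-0.3521],"dq":[-0.7573,0.0538],"tcp":[0.4994,-0.2289,0.5561],"trq":[0.0,0.0]}
{"k":10,"theta":[-0.846,-0.3515],"dq":[-0.8545,0.0638],"tcp":[0.5031,-0.2304,0.5521],"trq":[0.0,0.0]}
{"k":11,"theta":[-0.855,-0.3508],"dq":[-0.952,0.0779],"tcp":[0.5073,-0.2321,0.5476],"trq":[0.0,0.0]}
{"k":12,"theta":[-0.865,-0.3499],"dq":[-1.0499,0.0965],"tcp":[0.5119,-0.2339,0.5425],"trq":[0.0,0.0]}
{"k":13,"theta":[-0.876,-0.3489],"dq":[-1.1481,0.12],"tcp":[0.5169,-0.2358,0.5369],"trq":[0.0,0.0]}
{"k":14,"theta":[-0.888,-0.3475],"dq":[-1.2468,0.1489],"tcp":[0.5223,-0.2379,0.5308],"trq":[0.0,0.0]}
{"k":15,"theta":[-0.901,-0.3459],"dq":[-1.3459,0.1836],"tcp":[0.5281,-0.2402,0.5241],"trq":[0.0,0.0]}
{"k":16,"theta":[-0.9149,-0.3438],"dq":[-1.4456,0.2245],"tcp":[0.5343,-0.2425,0.5167],"trq":[0.0,0.0]}
{"k":17,"theta":[-0.9299,-0.3414],"dq":[-1.5457,0.2722],"tcp":[0.5408,-0.245,0.5087],"trq":[0.0,0.0]}
{"k":18,"theta":[-0.9458,-0.3384],"dq":[-1.6464,0.3271],"tcp":[0.5477,-0.2477,0.5001],"trq":[0.0,0.0]}
{"k":19,"theta":[-0.9628,-0.3348],"dq":[-1.7476,0.3896],"tcp":[0.5549,-0.2504,0.4909],"trq":[0.0,0.0]}
{"k":20,"theta":[-0.9808,-0.3305],"dq":[-1.8493,0.4602],"tcp":[0.5624,-0.2532,0.4809],"trq":[0.0,0.0]}
{"k":21,"theta":[-0.9998,-0.3256],"dq":[-1.9516,0.5393],"tcp":[0.5702,-0.2562,0.4702],"trq":[0.0,0.0]}
{"k":22,"theta":[-1.0198,-0.3197],"dq":[-2.0545,0.6274],"tcp":[0.5782,-0.2592,0.4588],"trq":[0.0,0.0]}
{"k":23,"theta":[-1.0409,-0.313],"dq":[-2.158,0.7248],"tcp":[0.5864,-0.2623,0.4466],"trq":[0.0,0.0]}
{"k":24,"theta":[-1.063,-0.3052],"dq":[-2.262,0.8318],"tcp":[0.5949,-0.2654,0.4336],"trq":[0.0,0.0]}
{"k":25,"theta":[-1.0861,-0.2963],"dq":[-2.3668,0.949],"tcp":[0.6035,-0.2686,0.4197],"trq":[0.0,0.0]}
{"k":26,"theta":[-1.1103,-0.2862],"dq":[-2.4723,1.0764],"tcp":[0.6122,-0.2719,0.405],"trq":[0.0,0.0]}
{"k":27,"theta":[-1.1356,-0.2747],"dq":[-2.5785,1.2144],"tcp":[0.6211,-0.2751,0.3894],"trq":[0.0,0.0]}
{"k":28,"theta":[-1.1619,-0.2619],"dq":[-2.6857,1.3632],"tcp":[0.6299,-0.2783,0.3729],"trq":[0.0,0.0]}
{"k":29,"theta":[-1.1893,-0.2474],"dq":[-2.7939,1.5228],"tcp":[0.6388,-0.2815,0.3555],"trq":[0.0,0.0]}
{"k":30,"theta":[-1.2178,-0.2314],"dq":[-2.9032,1.6935],"tcp":[0.6475,-0.2847,0.3371],"trq":[0.0,0.0]}
{"k":31,"theta":[-1.2474,-0.2135],"dq":[-3.014,1.8752],"tcp":[0.6562,-0.2877,0.3177],"trq":[0.0,0.0]}
{"k":32,"theta":[-1.2781,-0.1938],"dq":[-3.1264,2.0678],"tcp":[0.6647,-0.2906,0.2972],"trq":[0.0,0.0]}
{"k":33,"theta":[-1.3099,-0.1721],"dq":[-3.2406,2.2712],"tcp":[0.6729,-0.2934,0.2758],"trq":[0.0,0.0]}
{"k":34,"theta":[-1.3429,-0.1484],"dq":[-3.3571,2.4854],"tcp":[0.6808,-0.296,0.2532],"trq":[0.0,0.0]}
{"k":35,"theta":[-1.377,-0.1224],"dq":[-3.4762,2.71],"tcp":[0.6884,-0.2984,0.2296],"trq":[0.0,0.0]}
{"k":36,"theta":[-1.4124,-0.0941],"dq":[-3.5983,2.9447],"tcp":[0.6954,-0.3005,0.205],"trq":[0.0,0.0]}
{"k":37,"theta":[-1.449,-0.0635],"dq":[-3.7239,3.1893],"tcp":[0.7019,-0.3022,0.1792],"trq":[0.0,0.0]}
{"k":38,"theta":[-1.4869,-0.0303],"dq":[-3.8536,3.4434],"tcp":[0.7077,-0.3036,0.1524],"trq":[0.0,0.0]}
{"k":39,"theta":[-1.5261,0.0054],"dq":[-3.9878,3.7066],"tcp":[0.7127,-0.3046,0.1246],"trq":[0.0,0.0]}
{"k":40,"theta":[-1.5667,0.0438],"dq":[-4.1272,3.9783],"tcp":[0.7169,-0.3051,0.0957],"trq":[0.0,0.0]}
{"k":41,"theta":[-1.6087,0.085],"dq":[-4.2724,4.2583],"tcp":[0.7201,-0.305,0.0658],"trq":[0.0,0.0]}
{"k":42,"theta":[-1.6521,0.129],"dq":[-4.4242,4.5458],"tcp":[0.7223,-0.3043,0.035],"trq":[0.0,0.0]}
{"k":43,"theta":[-1.6972,0.176],"dq":[-4.5832,4.8403],"tcp":[0.7233,-0.3029,0.0033],"trq":[0.0,0.0]}
{"k":44,"theta":[-1.7438,0.2259],"dq":[-4.7501,5.1411],"tcp":[0.723,-0.3007,-0.0291],"trq":[0.0,0.0]}
{"k":45,"theta":[-1.7922,0.2788],"dq":[-4.9256,5.4472],"tcp":[0.7214,-0.2977,-0.0623],"trq":[0.0,0.0]}
{"k":46,"theta":[-1.8424,0.3348],"dq":[-5.1103,5.7575],"tcp":[0.7184,-0.2937,-0.096],"trq":[0.0,0.0]}
{"k":47,"theta":[-1.8944,0.394],"dq":[-5.3045,6.07],"tcp":[0.7137,-0.2887,-0.1303],"trq":[0.0,0.0]}
{"k":48,"theta":[-1.9485,0.4562],"dq":[-5.5084,6.3823],"tcp":[0.7075,-0.2826,-0.1648],"trq":[0.0,0.0]}
{"k":49,"theta":[-2.0046,0.5216],"dq":[-5.7216,6.6904],"tcp":[0.6996,-0.2752,-0.1994],"trq":[0.0,0.0]}
{"k":50,"theta":[-2.063,0.59],"dq":[-5.943,6.988],"tcp":[0.69,-0.2665,-0.234],"trq":[0.0,0.0]}
{"k":51,"theta":[-2.1235,0.6613],"dq":[-6.1702,7.2653],"tcp":[0.6787,-0.2564,-0.2684],"trq":[0.0,0.0]}
{"k":52,"theta":[-2.1864,0.7352],"dq":[-6.3989,7.5066],"tcp":[0.6657,-0.2447,-0.3023],"trq":[0.0,0.0]}
{"k":53,"theta":[-2.2515,0.8112],"dq":[-6.6214,7.687],"tcp":[0.6511,-0.2313,-0.3354],"trq":[0.0,0.0]}
{"k":54,"theta":[-2.3187,0.8886],"dq":[-6.8252,7.7676],"tcp":[0.635,-0.2161,-0.3676],"trq":[0.0,0.0]}
{"k":55,"theta":[-2.3879,0.966],"dq":[-6.9911,7.6895],"tcp":[0.6175,-0.199,-0.3986],"trq":[0.0,0.0]}
{"k":56,"theta":[-2.4583,1.0416],"dq":[-7.0917,7.3717],"tcp":[0.5989,-0.1798,-0.4283],"trq":[0.0,0.0]}
{"k":57,"theta":[-2.5294,1.1124],"dq":[-7.094,6.7187],"tcp":[0.5793,-0.1586,-0.4565]}


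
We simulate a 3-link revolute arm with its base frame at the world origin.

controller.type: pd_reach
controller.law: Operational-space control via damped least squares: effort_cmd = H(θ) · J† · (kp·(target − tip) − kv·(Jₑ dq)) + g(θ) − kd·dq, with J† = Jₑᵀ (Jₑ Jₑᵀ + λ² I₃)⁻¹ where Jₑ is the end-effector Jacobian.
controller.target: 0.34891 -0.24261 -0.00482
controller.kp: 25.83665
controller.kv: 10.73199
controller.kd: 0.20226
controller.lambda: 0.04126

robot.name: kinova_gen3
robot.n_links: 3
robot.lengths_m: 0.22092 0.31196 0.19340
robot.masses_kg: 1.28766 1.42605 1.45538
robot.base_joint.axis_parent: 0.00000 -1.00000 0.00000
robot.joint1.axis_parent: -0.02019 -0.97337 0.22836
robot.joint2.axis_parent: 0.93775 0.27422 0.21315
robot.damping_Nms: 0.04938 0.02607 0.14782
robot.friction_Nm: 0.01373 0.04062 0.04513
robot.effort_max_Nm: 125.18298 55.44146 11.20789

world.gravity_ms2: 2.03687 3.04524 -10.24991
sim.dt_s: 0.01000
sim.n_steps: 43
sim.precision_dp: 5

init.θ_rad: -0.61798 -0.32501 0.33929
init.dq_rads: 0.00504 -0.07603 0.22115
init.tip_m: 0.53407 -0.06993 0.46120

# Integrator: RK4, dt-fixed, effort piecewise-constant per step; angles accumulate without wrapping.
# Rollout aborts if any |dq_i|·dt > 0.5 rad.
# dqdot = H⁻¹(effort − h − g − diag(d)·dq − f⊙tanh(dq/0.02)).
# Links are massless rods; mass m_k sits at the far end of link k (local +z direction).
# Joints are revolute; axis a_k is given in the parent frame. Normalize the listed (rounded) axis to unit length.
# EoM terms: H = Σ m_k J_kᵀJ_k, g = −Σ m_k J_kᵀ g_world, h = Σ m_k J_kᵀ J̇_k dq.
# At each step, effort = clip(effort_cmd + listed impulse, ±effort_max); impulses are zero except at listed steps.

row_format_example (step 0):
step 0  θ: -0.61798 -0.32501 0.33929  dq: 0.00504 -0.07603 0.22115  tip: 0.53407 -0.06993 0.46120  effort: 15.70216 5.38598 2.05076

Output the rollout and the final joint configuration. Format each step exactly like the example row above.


step 1  θ: -0.61538 -0.33022 0.34191  dq: 0.51253 -0.96258 0.30137  tip: 0.53417 -0.07062 0.46036  effort: 16.21432 6.11999 1.79102
step 2  θ: -0.60810 -0.34360 0.34528  dq: 0.94006 -1.70855 0.37096  tip: 0.53418 -0.07185 0.45878  effort: 16.59197 6.70268 1.56356
step 3  θ: -0.59690 -0.36383 0.34925  dq: 1.29781 -2.33347 0.41930  tip: 0.53409 -0.07355 0.45657  effort: 16.83888 7.15979 1.36636
step 4  θ: -0.58243 -0.38978 0.35358  dq: 1.59359 -2.85216 0.44325  tip: 0.53386 -0.07565 0.45378  effort: 16.96562 7.51461 1.19596
step 5  θ: -0.56528 -0.42045 0.35804  dq: 1.83372 -3.27637 0.44426  tip: 0.53346 -0.07810 0.45048  effort: 16.98918 7.78890 1.04843
step 6  θ: -0.54598 -0.45493 0.36240  dq: 2.02376 -3.61616 0.42629  tip: 0.53286 -0.08085 0.44673  effort: 16.93080 8.00279 0.91994
step 7  θ: -0.52501 -0.49243 0.36652  dq: 2.16911 -3.88095 0.39426  tip: 0.53204 -0.08385 0.44256  effort: 16.81300 8.17419 0.80710
step 8  θ: -0.50278 -0.53224 0.37027  dq: 2.27515 -4.08000 0.35306  tip: 0.53101 -0.08706 0.43802  effort: 16.65676 8.31819 0.70714
step 9  θ: -0.47967 -0.57375 0.37358  dq: 2.34726 -4.22237 0.30689  tip: 0.52976 -0.09045 0.43314  effort: 16.47964 8.44667 0.61791
step 10  θ: -0.45598 -0.61645 0.37642  dq: 2.39066 -4.31678 0.25907  tip: 0.52830 -0.09398 0.42795  effort: 16.29502 8.56838 0.53780
step 11  θ: -0.43198 -0.65988 0.37878  dq: 2.41019 -4.37128 0.21201  tip: 0.52663 -0.09763 0.42248  effort: 16.11214 8.68918 0.46570
step 12  θ: -0.40789 -0.70369 0.38069  dq: 2.41020 -4.39309 0.16728  tip: 0.52477 -0.10138 0.41675  effort: 15.93670 8.81259 0.40081
step 13  θ: -0.38388 -0.74758 0.38216  dq: 2.39447 -4.38842 0.12583  tip: 0.52273 -0.10519 0.41080  effort: 15.77168 8.94030 0.34257
step 14  θ: -0.36008 -0.79132 0.38324  dq: 2.36621 -4.36257 0.08817  tip: 0.52054 -0.10905 0.40465  effort: 15.61811 9.07270 0.29056
step 15  θ: -0.33662 -0.83472 0.38397  dq: 2.32808 -4.31989 0.05448  tip: 0.51820 -0.11294 0.39831  effort: 15.47575 9.20930 0.24445
step 16  θ: -0.31359 -0.87762 0.38438  dq: 2.28211 -4.26369 0.02531  tip: 0.51572 -0.11685 0.39182  effort: 15.34354 9.34901 0.20364
step 17  θ: -0.29104 -0.91989 0.38453  dq: 2.22905 -4.19511 0.00440  tip: 0.51314 -0.12075 0.38519  effort: 15.21963 9.49024 0.16578
step 18  θ: -0.26906 -0.96143 0.38453  dq: 2.16971 -4.11550 -0.00576  tip: 0.51045 -0.12466 0.37844  effort: 15.10230 9.63138 0.12908
step 19  θ: -0.24769 -1.00213 0.38447  dq: 2.10663 -4.02924 -0.01057  tip: 0.50768 -0.12856 0.37159  effort: 14.99085 9.77136 0.09592
step 20  θ: -0.22696 -1.04195 0.38436  dq: 2.04146 -3.93913 -0.01335  tip: 0.50482 -0.13243 0.36466  effort: 14.88434 9.90898 0.06762
step 21  θ: -0.20689 -1.08086 0.38423  dq: 1.97512 -3.84663 -0.01519  tip: 0.50190 -0.13628 0.35766  effort: 14.78165 10.04299 0.04436
step 22  θ: -0.18749 -1.11884 0.38409  dq: 1.90818 -3.75268 -0.01649  tip: 0.49893 -0.14008 0.35061  effort: 14.68178 10.17228 0.02596
step 23  θ: -0.16876 -1.15587 0.38394  dq: 1.84109 -3.65793 -0.01743  tip: 0.49591 -0.14383 0.34352  effort: 14.58386 10.29592 0.01214
step 24  θ: -0.15069 -1.19196 0.38378  dq: 1.77417 -3.56289 -0.01807  tip: 0.49286 -0.14752 0.33642  effort: 14.48720 10.41313 0.00257
step 25  θ: -0.13330 -1.22709 0.38361  dq: 1.70768 -3.46798 -0.01849  tip: 0.48979 -0.15115 0.32930  effort: 14.39124 10.52329 -0.00306
step 26  θ: -0.11656 -1.26128 0.38344  dq: 1.64184 -3.37352 -0.01870  tip: 0.48670 -0.15470 0.32219  effort: 14.29557 10.62593 -0.00507
step 27  θ: -0.10048 -1.29453 0.38327  dq: 1.57681 -3.27977 -0.01876  tip: 0.48361 -0.15817 0.31510  effort: 14.19989 10.72072 -0.00377
step 28  θ: -0.08504 -1.32685 0.38310  dq: 1.51273 -3.18696 -0.01869  tip: 0.48051 -0.16156 0.30804  effort: 14.10401 10.80744 0.00056
step 29  θ: -0.07024 -1.35825 0.38293  dq: 1.44972 -3.09524 -0.01851  tip: 0.47742 -0.16486 0.30101  effort: 14.00780 10.88596 0.00763
step 30  θ: -0.05606 -1.38873 0.38276  dq: 1.38787 -3.00479 -0.01827  tip: 0.47434 -0.16808 0.29402  effort: 13.91121 10.95627 0.01719
step 31  θ: -0.04250 -1.41832 0.38259  dq: 1.32725 -2.91570 -0.01796  tip: 0.47128 -0.17120 0.28710  effort: 13.81424 11.01840 0.02900
step 32  θ: -0.02953 -1.44703 0.38243  dq: 1.26793 -2.82809 -0.01763  tip: 0.46824 -0.17423 0.28023  effort: 13.71694 11.07248 0.04282
step 33  θ: -0.01715 -1.47487 0.38227  dq: 1.20995 -2.74202 -0.01728  tip: 0.46523 -0.17717 0.27344  effort: 13.61936 11.11865 0.05845
step 34  θ: -0.00534 -1.50185 0.38211  dq: 1.15335 -2.65757 -0.01692  tip: 0.46224 -0.18002 0.26672  effort: 13.52160 11.15713 0.07566
step 35  θ: 0.00591 -1.52801 0.38196  dq: 1.09816 -2.57478 -0.01658  tip: 0.45929 -0.18277 0.26008  effort: 13.42377 11.18816 0.09429
step 36  θ: 0.01661 -1.55334 0.38181  dq: 1.04441 -2.49369 -0.01624  tip: 0.45638 -0.18542 0.25353  effort: 13.32600 11.21202 0.11415
step 37  θ: 0.02679 -1.57787 0.38166  dq: 0.99211 -2.41433 -0.01592  tip: 0.45351 -0.18799 0.24707  effort: 13.22841 11.22899 0.13507
step 38  θ: 0.03645 -1.60161 0.38151  dq: 0.94128 -2.33674 -0.01562  tip: 0.45068 -0.19046 0.24071  effort: 13.13113 11.23938 0.15691
step 39  θ: 0.04561 -1.62459 0.38137  dq: 0.89192 -2.26091 -0.01535  tip: 0.44790 -0.19285 0.23445  effort: 13.03429 11.24351 0.17953
step 40  θ: 0.05428 -1.64683 0.38123  dq: 0.84404 -2.18686 -0.01510  tip: 0.44516 -0.19514 0.22829  effort: 12.93802 11.24171 0.20280
step 41  θ: 0.06248 -1.66832 0.38109  dq: 0.79764 -2.11460 -0.01487  tip: 0.44247 -0.19735 0.22223  effort: 12.84244 11.23432 0.22660
step 42  θ: 0.07022 -1.68911 0.38096  dq: 0.75272 -2.04413 -0.01467  tip: 0.43983 -0.19948 0.21628  effort: 12.74767 11.22165 0.25082
step 43  θ: 0.07753 -1.70920 0.38082  dq: 0.70927 -1.97544 -0.01448  tip: 0.43723 -0.20152 0.21045
final θ (rad): 0.07753 -1.70920 0.38082


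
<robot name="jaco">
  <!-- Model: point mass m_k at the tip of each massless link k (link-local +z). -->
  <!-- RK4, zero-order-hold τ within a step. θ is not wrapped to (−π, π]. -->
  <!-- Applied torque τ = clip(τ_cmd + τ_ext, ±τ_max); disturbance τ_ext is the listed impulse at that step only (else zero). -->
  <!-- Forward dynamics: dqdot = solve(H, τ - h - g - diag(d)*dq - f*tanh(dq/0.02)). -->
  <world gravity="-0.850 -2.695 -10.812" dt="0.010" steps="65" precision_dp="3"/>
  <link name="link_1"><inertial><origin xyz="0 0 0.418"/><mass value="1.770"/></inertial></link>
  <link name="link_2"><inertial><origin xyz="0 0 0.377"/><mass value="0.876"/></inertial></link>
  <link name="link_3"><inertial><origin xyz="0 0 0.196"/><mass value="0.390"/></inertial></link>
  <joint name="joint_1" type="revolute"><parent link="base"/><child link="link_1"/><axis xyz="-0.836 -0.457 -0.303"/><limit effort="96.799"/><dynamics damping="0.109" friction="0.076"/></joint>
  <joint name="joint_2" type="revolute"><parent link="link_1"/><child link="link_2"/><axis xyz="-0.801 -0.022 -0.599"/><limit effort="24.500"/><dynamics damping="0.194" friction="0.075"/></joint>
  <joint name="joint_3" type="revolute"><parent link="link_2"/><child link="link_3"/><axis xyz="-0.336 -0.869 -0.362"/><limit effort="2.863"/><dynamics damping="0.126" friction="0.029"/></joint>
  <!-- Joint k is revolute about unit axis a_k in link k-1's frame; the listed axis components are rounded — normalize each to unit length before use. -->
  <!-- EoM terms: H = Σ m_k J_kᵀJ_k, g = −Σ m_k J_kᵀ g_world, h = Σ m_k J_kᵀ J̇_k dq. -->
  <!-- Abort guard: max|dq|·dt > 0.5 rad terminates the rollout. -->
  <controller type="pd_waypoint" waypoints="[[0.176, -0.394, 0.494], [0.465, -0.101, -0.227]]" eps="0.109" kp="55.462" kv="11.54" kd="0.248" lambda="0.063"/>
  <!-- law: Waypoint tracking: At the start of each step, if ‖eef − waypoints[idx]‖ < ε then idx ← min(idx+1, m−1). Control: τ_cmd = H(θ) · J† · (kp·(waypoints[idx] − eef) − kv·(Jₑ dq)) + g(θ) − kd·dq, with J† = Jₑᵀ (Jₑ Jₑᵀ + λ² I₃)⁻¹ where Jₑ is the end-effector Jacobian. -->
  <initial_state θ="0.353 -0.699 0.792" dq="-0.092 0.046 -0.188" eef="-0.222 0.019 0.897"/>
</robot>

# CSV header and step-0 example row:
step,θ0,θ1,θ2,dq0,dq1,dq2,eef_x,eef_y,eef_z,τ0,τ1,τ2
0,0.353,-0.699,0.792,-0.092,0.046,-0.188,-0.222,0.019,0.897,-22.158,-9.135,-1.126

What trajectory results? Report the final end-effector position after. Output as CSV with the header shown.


step,θ0,θ1,θ2,dq0,dq1,dq2,eef_x,eef_y,eef_z,τ0,τ1,τ2
1,0.352,-0.702,0.792,-0.096,-0.614,0.224,-0.221,0.017,0.897,-18.624,-7.585,-1.134
2,0.351,-0.711,0.795,-0.093,-1.169,0.407,-0.220,0.012,0.896,-14.281,-6.057,-1.074
3,0.350,-0.725,0.800,-0.059,-1.677,0.441,-0.218,0.005,0.895,-9.215,-4.534,-0.977
4,0.350,-0.744,0.804,0.022,-2.181,0.357,-0.215,-0.003,0.894,-3.534,-3.014,-0.857
5,0.351,-0.769,0.806,0.165,-2.710,0.179,-0.212,-0.013,0.891,2.504,-1.529,-0.727
6,0.354,-0.799,0.807,0.384,-3.294,-0.067,-0.208,-0.025,0.889,8.356,-0.151,-0.599
7,0.359,-0.835,0.805,0.675,-3.938,-0.322,-0.204,-0.037,0.885,13.048,0.977,-0.497
8,0.368,-0.878,0.800,1.020,-4.611,-0.596,-0.199,-0.049,0.881,15.573,1.709,-0.415
9,0.380,-0.927,0.793,1.376,-5.257,-0.818,-0.193,-0.062,0.876,15.260,1.962,-0.370
10,0.395,-0.983,0.784,1.690,-5.800,-0.930,-0.186,-0.074,0.869,12.418,1.807,-0.368
11,0.413,-1.042,0.775,1.919,-6.182,-0.909,-0.179,-0.085,0.862,8.176,1.436,-0.401
12,0.433,-1.105,0.767,2.041,-6.383,-0.778,-0.170,-0.095,0.853,3.736,1.041,-0.451
13,0.453,-1.169,0.760,2.063,-6.419,-0.584,-0.161,-0.105,0.844,-0.141,0.744,-0.501
14,0.474,-1.233,0.755,2.001,-6.325,-0.375,-0.151,-0.113,0.834,-3.166,0.588,-0.537
15,0.493,-1.295,0.752,1.879,-6.140,-0.182,-0.141,-0.121,0.824,-5.338,0.570,-0.555
16,0.511,-1.356,0.751,1.715,-5.896,-0.022,-0.130,-0.129,0.813,-6.777,0.667,-0.553
17,0.527,-1.413,0.752,1.526,-5.615,0.064,-0.119,-0.135,0.803,-7.622,0.851,-0.523
18,0.542,-1.468,0.753,1.321,-5.317,0.123,-0.107,-0.142,0.792,-8.019,1.095,-0.482
19,0.554,-1.519,0.754,1.111,-5.014,0.167,-0.095,-0.149,0.782,-8.078,1.378,-0.438
20,0.564,-1.568,0.756,0.900,-4.713,0.197,-0.082,-0.155,0.772,-7.887,1.680,-0.392
21,0.572,-1.614,0.758,0.692,-4.417,0.214,-0.070,-0.161,0.762,-7.512,1.988,-0.346
22,0.578,-1.656,0.760,0.492,-4.130,0.222,-0.057,-0.168,0.752,-7.007,2.291,-0.301
23,0.582,-1.696,0.762,0.300,-3.852,0.222,-0.045,-0.174,0.743,-6.412,2.581,-0.258
24,0.584,-1.733,0.765,0.119,-3.584,0.217,-0.032,-0.180,0.734,-5.756,2.853,-0.218
25,0.584,-1.768,0.767,-0.051,-3.327,0.209,-0.020,-0.187,0.724,-5.066,3.103,-0.181
26,0.583,-1.800,0.769,-0.206,-3.084,0.198,-0.008,-0.193,0.716,-4.371,3.329,-0.147
27,0.580,-1.830,0.771,-0.349,-2.851,0.186,0.004,-0.200,0.707,-3.668,3.530,-0.117
28,0.576,-1.857,0.772,-0.480,-2.628,0.175,0.015,-0.206,0.698,-2.968,3.705,-0.091
29,0.570,-1.882,0.774,-0.598,-2.415,0.164,0.026,-0.213,0.690,-2.278,3.855,-0.068
30,0.564,-1.905,0.776,-0.705,-2.212,0.154,0.037,-0.219,0.682,-1.604,3.981,-0.049
31,0.556,-1.926,0.777,-0.799,-2.019,0.146,0.048,-0.226,0.674,-0.951,4.084,-0.033
32,0.548,-1.946,0.779,-0.881,-1.837,0.139,0.058,-0.232,0.666,-0.322,4.166,-0.020
33,0.539,-1.963,0.780,-0.953,-1.664,0.133,0.067,-0.239,0.659,0.280,4.229,-0.010
34,0.529,-1.979,0.781,-1.013,-1.502,0.129,0.077,-0.245,0.651,0.854,4.274,-0.002
35,0.519,-1.993,0.783,-1.063,-1.349,0.127,0.086,-0.252,0.644,1.399,4.304,0.004
36,0.508,-2.006,0.784,-1.104,-1.206,0.126,0.094,-0.258,0.637,1.914,4.320,0.008
37,0.497,-2.017,0.785,-1.135,-1.073,0.126,0.102,-0.264,0.631,2.397,4.324,0.010
38,0.485,-2.028,0.786,-1.158,-0.949,0.127,0.110,-0.270,0.624,2.850,4.318,0.011
39,0.473,-2.037,0.788,-1.173,-0.834,0.129,0.117,-0.276,0.618,3.272,4.303,0.011
40,0.462,-2.044,0.789,-1.181,-0.728,0.132,0.124,-0.282,0.612,3.664,4.282,0.010
41,0.450,-2.051,0.790,-1.182,-0.631,0.136,0.131,-0.287,0.606,4.027,4.254,0.008
42,0.438,-2.057,0.792,-1.177,-0.541,0.140,0.137,-0.293,0.600,4.360,4.222,0.005
43,0.426,-2.062,0.793,-1.167,-0.460,0.145,0.142,-0.298,0.595,4.665,4.186,0.002
44,0.415,-2.066,0.795,-1.152,-0.386,0.150,0.148,-0.303,0.590,4.943,4.148,-0.001
45,0.403,-2.070,0.796,-1.133,-0.319,0.155,0.153,-0.308,0.585,5.194,4.107,-0.005
46,0.392,-2.073,0.798,-1.110,-0.259,0.160,0.158,-0.313,0.580,5.421,4.066,-0.008
47,0.381,-2.075,0.799,-1.084,-0.205,0.165,0.162,-0.318,0.576,5.624,4.023,-0.012
48,0.370,-2.077,0.801,-1.055,-0.156,0.170,0.166,-0.322,0.571,6.405,-11.823,-0.682
49,0.361,-2.084,0.807,-0.775,-1.326,0.979,0.171,-0.326,0.565,5.766,-9.864,-0.803
50,0.355,-2.102,0.819,-0.555,-2.276,1.394,0.178,-0.328,0.556,4.922,-8.162,-0.804
51,0.350,-2.129,0.834,-0.400,-3.038,1.582,0.185,-0.328,0.544,3.975,-6.668,-0.745
52,0.346,-2.162,0.850,-0.306,-3.637,1.642,0.195,-0.327,0.531,3.000,-5.344,-0.656
53,0.344,-2.201,0.866,-0.271,-4.096,1.626,0.206,-0.325,0.516,2.052,-4.158,-0.554
54,0.341,-2.244,0.882,-0.288,-4.436,1.565,0.217,-0.322,0.499,1.168,-3.088,-0.449
55,0.338,-2.289,0.897,-0.352,-4.674,1.476,0.230,-0.317,0.482,0.371,-2.119,-0.345
56,0.334,-2.337,0.912,-0.456,-4.825,1.370,0.244,-0.311,0.464,-0.328,-1.241,-0.245
57,0.328,-2.385,0.925,-0.596,-4.902,1.253,0.258,-0.305,0.445,-0.923,-0.447,-0.149
58,0.321,-2.434,0.937,-0.765,-4.917,1.129,0.272,-0.297,0.426,-1.417,0.266,-0.059
59,0.313,-2.483,0.947,-0.958,-4.879,1.003,0.286,-0.289,0.406,-1.814,0.901,0.024
60,0.302,-2.532,0.957,-1.170,-4.796,0.877,0.300,-0.280,0.387,-2.117,1.457,0.100
61,0.289,-2.579,0.965,-1.397,-4.675,0.753,0.314,-0.271,0.367,-2.334,1.935,0.168
62,0.274,-2.625,0.972,-1.635,-4.520,0.634,0.328,-0.261,0.347,-2.468,2.336,0.228
63,0.257,-2.669,0.978,-1.880,-4.337,0.522,0.341,-0.251,0.328,-2.522,2.660,0.280
64,0.237,-2.712,0.982,-2.128,-4.130,0.418,0.354,-0.240,0.308,-2.498,2.907,0.322
65,0.214,-2.752,0.986,-2.375,-3.902,0.323,0.366,-0.230,0.289,,,
# final eef position (m): 0.366 -0.230 0.289


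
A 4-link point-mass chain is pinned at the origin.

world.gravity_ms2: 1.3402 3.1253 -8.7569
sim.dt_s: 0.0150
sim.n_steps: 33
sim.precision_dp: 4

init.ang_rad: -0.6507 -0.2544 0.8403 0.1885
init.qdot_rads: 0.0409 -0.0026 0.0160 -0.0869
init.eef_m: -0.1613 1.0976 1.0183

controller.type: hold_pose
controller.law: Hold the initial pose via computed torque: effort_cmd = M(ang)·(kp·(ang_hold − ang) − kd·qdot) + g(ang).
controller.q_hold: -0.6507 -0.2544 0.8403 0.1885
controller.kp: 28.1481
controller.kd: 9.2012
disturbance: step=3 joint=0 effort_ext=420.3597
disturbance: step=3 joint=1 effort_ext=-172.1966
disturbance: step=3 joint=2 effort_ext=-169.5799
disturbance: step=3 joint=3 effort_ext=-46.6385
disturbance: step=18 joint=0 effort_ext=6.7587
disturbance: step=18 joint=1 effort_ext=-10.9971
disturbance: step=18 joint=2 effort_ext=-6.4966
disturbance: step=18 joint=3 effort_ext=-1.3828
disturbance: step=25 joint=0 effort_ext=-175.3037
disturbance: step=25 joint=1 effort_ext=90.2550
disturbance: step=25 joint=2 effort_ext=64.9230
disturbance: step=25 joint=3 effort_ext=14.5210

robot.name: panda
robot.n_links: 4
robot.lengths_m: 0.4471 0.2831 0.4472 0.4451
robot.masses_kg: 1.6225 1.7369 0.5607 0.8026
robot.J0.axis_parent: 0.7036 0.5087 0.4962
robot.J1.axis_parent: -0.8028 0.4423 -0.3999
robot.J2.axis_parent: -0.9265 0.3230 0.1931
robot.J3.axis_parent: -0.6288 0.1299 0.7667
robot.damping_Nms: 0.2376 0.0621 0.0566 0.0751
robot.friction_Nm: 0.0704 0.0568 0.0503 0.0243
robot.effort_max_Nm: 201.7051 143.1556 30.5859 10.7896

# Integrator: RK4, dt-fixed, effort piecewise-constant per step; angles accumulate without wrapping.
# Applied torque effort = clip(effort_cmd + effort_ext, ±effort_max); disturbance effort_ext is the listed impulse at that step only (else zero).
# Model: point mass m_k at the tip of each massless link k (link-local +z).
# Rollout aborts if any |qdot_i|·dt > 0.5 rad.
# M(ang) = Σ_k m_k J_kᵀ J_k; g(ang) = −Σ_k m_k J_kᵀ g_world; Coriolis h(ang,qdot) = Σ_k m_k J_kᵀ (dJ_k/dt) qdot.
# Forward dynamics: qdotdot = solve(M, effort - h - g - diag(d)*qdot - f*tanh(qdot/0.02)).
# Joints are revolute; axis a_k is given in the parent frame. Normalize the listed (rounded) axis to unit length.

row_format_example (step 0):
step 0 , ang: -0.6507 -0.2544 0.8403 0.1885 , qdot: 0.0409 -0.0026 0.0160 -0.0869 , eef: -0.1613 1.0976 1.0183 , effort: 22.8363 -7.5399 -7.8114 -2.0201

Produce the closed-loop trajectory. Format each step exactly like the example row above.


step 1 , ang: -0.6501 -0.2544 0.8404 0.1877 , qdot: 0.0346 0.0022 -0.0041 -0.0296 , eef: -0.1614 1.0971 1.0189 , effort: 22.9368 -7.5747 -7.8475 -2.0353
step 2 , ang: -0.6497 -0.2544 0.8403 0.1874 , qdot: 0.0292 0.0023 -0.0076 -0.0118 , eef: -0.1614 1.0967 1.0194 , effort: 23.0301 -7.6059 -7.8847 -2.0477
step 3 , ang: -0.6493 -0.2543 0.8401 0.1873 , qdot: 0.0244 0.0015 -0.0066 -0.0074 , eef: -0.1614 1.0963 1.0199 , effort: 201.7051 -143.1556 -30.5859 -10.7896
step 4 , ang: -0.6364 -0.2913 0.9228 0.0673 , qdot: 1.6967 -4.6170 10.4406 -15.0165 , eef: -0.1711 1.0864 1.0181 , effort: -2.1863 11.6244 -5.0179 -0.7386
step 5 , ang: -0.6125 -0.3494 1.0585 -0.1287 , qdot: 1.4839 -3.2367 7.8219 -11.3380 , eef: -0.1907 1.0671 1.0120 , effort: -0.0282 10.0825 -5.9641 -0.5160
step 6 , ang: -0.5919 -0.3911 1.1605 -0.2743 , qdot: 1.2665 -2.3866 5.9064 -8.3158 , eef: -0.2084 1.0495 1.0050 , effort: 1.9773 8.6574 -6.6504 -0.3852
step 7 , ang: -0.5744 -0.4225 1.2379 -0.3804 , qdot: 1.0600 -1.8339 4.4979 -5.9986 , eef: -0.2237 1.0342 0.9982 , effort: 3.8304 7.2971 -7.1536 -0.3442
step 8 , ang: -0.5600 -0.4470 1.2970 -0.4564 , qdot: 0.8716 -1.4417 3.4300 -4.2479 , eef: -0.2363 1.0213 0.9919 , effort: 5.5396 5.9890 -7.5213 -0.3733
step 9 , ang: -0.5482 -0.4663 1.3419 -0.5095 , qdot: 0.7036 -1.1386 2.5929 -2.9199 , eef: -0.2465 1.0108 0.9865 , effort: 7.1172 4.7345 -7.7866 -0.4509
step 10 , ang: -0.5387 -0.4815 1.3756 -0.5453 , qdot: 0.5553 -0.8887 1.9178 -1.9041 , eef: -0.2543 1.0024 0.9822 , effort: 8.5762 3.5380 -7.9748 -0.5591
step 11 , ang: -0.5314 -0.4932 1.4001 -0.5677 , qdot: 0.4255 -0.6737 1.3620 -1.1210 , eef: -0.2601 0.9959 0.9788 , effort: 9.9281 2.4035 -8.1054 -0.6840
step 12 , ang: -0.5259 -0.5019 1.4170 -0.5798 , qdot: 0.3121 -0.4843 0.8978 -0.5138 , eef: -0.2640 0.9912 0.9764 , effort: 11.1827 1.3337 -8.1940 -0.8157
step 13 , ang: -0.5219 -0.5079 1.4275 -0.5839 , qdot: 0.2134 -0.3155 0.5066 -0.0420 , eef: -0.2664 0.9880 0.9749 , effort: 12.3478 0.3301 -8.2525 -0.9471
step 14 , ang: -0.5194 -0.5114 1.4327 -0.5821 , qdot: 0.1283 -0.1602 0.1853 0.2743 , eef: -0.2675 0.9862 0.9742 , effort: 13.4304 -0.6067 -8.2902 -1.0673
step 15 , ang: -0.5180 -0.5128 1.4334 -0.5762 , qdot: 0.0548 -0.0216 -0.0836 0.5046 , eef: -0.2674 0.9856 0.9742 , effort: 14.4362 -1.4763 -8.3163 -1.1778
step 16 , ang: -0.5176 -0.5122 1.4305 -0.5674 , qdot: -0.0076 0.0970 -0.3025 0.6699 , eef: -0.2663 0.9858 0.9748 , effort: 15.3661 -2.2672 -8.3454 -1.2787
step 17 , ang: -0.5182 -0.5100 1.4246 -0.5564 , qdot: -0.0603 0.2001 -0.4855 0.7945 , eef: -0.2645 0.9869 0.9758 , effort: 16.2122 -2.9932 -8.3681 -1.3696
step 18 , ang: -0.5194 -0.5063 1.4162 -0.5438 , qdot: -0.1052 0.2892 -0.6385 0.8859 , eef: -0.2620 0.9886 0.9773 , effort: 23.7517 -14.6570 -14.8838 -2.8335
step 19 , ang: -0.5215 -0.5031 1.4038 -0.5225 , qdot: -0.1693 0.1498 -1.0070 1.9425 , eef: -0.2597 0.9908 0.9794 , effort: 16.7550 -2.7236 -7.4856 -1.3337
step 20 , ang: -0.5242 -0.5000 1.3883 -0.4947 , qdot: -0.1958 0.2579 -1.0664 1.7714 , eef: -0.2576 0.9932 0.9821 , effort: 17.5051 -3.4373 -7.5885 -1.4253
step 21 , ang: -0.5273 -0.4955 1.3720 -0.4694 , qdot: -0.2180 0.3464 -1.1100 1.6190 , eef: -0.2550 0.9960 0.9848 , effort: 18.1984 -4.0819 -7.6866 -1.5032
step 22 , ang: -0.5307 -0.4897 1.3551 -0.4461 , qdot: -0.2362 0.4177 -1.1401 1.4840 , eef: -0.2521 0.9991 0.9876 , effort: 18.8370 -4.6628 -7.7797 -1.5698
step 23 , ang: -0.5344 -0.4830 1.3379 -0.4248 , qdot: -0.2508 0.4743 -1.1588 1.3648 , eef: -0.2488 1.0023 0.9904 , effort: 19.4233 -5.1848 -7.8677 -1.6270
step 24 , ang: -0.5382 -0.4756 1.3205 -0.4052 , qdot: -0.2622 0.5181 -1.1678 1.2598 , eef: -0.2453 1.0057 0.9932 , effort: 19.9599 -5.6528 -7.9506 -1.6764
step 25 , ang: -0.5422 -0.4676 1.3030 -0.3870 , qdot: -0.2706 0.5509 -1.1684 1.1672 , eef: -0.2416 1.0091 0.9960 , effort: -154.8543 84.1841 30.5859 10.7896
step 26 , ang: -0.5558 -0.4487 1.2692 -0.3657 , qdot: -1.5537 1.9704 -3.3776 1.7535 , eef: -0.2336 1.0202 0.9978 , effort: 45.8223 -19.2029 -13.5599 -3.5092
step 27 , ang: -0.5779 -0.4204 1.2205 -0.3401 , qdot: -1.3854 1.8061 -3.1105 1.6499 , eef: -0.2221 1.0375 0.9987 , effort: 44.1684 -18.3050 -13.1281 -3.3463
step 28 , ang: -0.5975 -0.3944 1.1758 -0.3162 , qdot: -1.2285 1.6502 -2.8432 1.5244 , eef: -0.2116 1.0524 0.9996 , effort: 42.5938 -17.4545 -12.7236 -3.1994
step 29 , ang: -0.6148 -0.3708 1.1351 -0.2943 , qdot: -1.0831 1.5015 -2.5806 1.3890 , eef: -0.2023 1.0653 1.0004 , effort: 41.1000 -16.6502 -12.3419 -3.0666
step 30 , ang: -0.6301 -0.3493 1.0982 -0.2745 , qdot: -0.9490 1.3596 -2.3266 1.2526 , eef: -0.1939 1.0764 1.0013 , effort: 39.6877 -15.8916 -11.9808 -2.9464
step 31 , ang: -0.6434 -0.3299 1.0651 -0.2566 , qdot: -0.8259 1.2243 -2.0841 1.1213 , eef: -0.1865 1.0859 1.0021 , effort: 38.3568 -15.1782 -11.6390 -2.8374
step 32 , ang: -0.6549 -0.3125 1.0356 -0.2407 , qdot: -0.7134 1.0960 -1.8553 0.9991 , eef: -0.1799 1.0940 1.0029 , effort: 37.1066 -14.5097 -11.3162 -2.7385
step 33 , ang: -0.6649 -0.2970 1.0094 -0.2266 , qdot: -0.6111 0.9749 -1.6414 0.8884 , eef: -0.1741 1.1008 1.0038


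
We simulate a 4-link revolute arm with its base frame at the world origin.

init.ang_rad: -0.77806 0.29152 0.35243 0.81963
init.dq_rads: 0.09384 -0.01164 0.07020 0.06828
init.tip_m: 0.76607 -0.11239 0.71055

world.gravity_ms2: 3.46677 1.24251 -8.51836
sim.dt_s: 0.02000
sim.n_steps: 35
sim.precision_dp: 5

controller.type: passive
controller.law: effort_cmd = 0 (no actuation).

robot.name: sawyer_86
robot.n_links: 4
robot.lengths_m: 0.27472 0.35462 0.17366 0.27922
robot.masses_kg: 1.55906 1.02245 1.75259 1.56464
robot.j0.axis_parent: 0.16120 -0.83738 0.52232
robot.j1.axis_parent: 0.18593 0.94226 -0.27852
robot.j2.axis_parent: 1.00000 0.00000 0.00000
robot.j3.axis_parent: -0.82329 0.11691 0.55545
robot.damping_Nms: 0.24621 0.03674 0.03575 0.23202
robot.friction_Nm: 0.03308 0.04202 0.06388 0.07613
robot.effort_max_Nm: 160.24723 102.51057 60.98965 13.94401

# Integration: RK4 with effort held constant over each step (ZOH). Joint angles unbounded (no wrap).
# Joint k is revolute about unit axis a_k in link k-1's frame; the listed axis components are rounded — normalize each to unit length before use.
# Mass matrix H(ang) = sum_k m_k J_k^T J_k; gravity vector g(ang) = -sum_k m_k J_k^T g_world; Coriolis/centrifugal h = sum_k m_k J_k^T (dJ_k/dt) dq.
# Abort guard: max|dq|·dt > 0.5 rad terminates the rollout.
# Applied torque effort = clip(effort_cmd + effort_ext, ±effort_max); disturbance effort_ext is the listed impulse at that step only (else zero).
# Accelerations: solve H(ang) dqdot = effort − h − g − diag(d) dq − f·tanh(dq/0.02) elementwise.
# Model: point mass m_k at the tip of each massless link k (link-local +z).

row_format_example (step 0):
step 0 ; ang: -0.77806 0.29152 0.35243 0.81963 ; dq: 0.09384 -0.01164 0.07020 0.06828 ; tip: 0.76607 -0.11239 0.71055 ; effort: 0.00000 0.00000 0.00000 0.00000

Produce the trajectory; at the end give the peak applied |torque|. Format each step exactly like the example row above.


step 1 ; ang: -0.78174 0.28735 0.35672 0.82588 ; dq: -0.45441 -0.39814 0.34332 0.53140 ; tip: 0.76597 -0.11171 0.71060 ; effort: 0.00000 0.00000 0.00000 0.00000
step 2 ; ang: -0.79608 0.27572 0.36570 0.84000 ; dq: -0.97634 -0.76338 0.54405 0.85866 ; tip: 0.76832 -0.11059 0.70793 ; effort: 0.00000 0.00000 0.00000 0.00000
step 3 ; ang: -0.82071 0.25682 0.37814 0.85945 ; dq: -1.48630 -1.12782 0.69193 1.06718 ; tip: 0.77318 -0.10910 0.70253 ; effort: 0.00000 0.00000 0.00000 0.00000
step 4 ; ang: -0.85551 0.23051 0.39311 0.88196 ; dq: -1.99364 -1.50683 0.79953 1.16591 ; tip: 0.78050 -0.10730 0.69434 ; effort: 0.00000 0.00000 0.00000 0.00000
step 5 ; ang: -0.90048 0.19637 0.40990 0.90536 ; dq: -2.50420 -1.91230 0.87351 1.15541 ; tip: 0.79021 -0.10523 0.68328 ; effort: 0.00000 0.00000 0.00000 0.00000
step 6 ; ang: -0.95571 0.15379 0.42783 0.92740 ; dq: -3.01949 -2.35128 0.91358 1.02813 ; tip: 0.80219 -0.10291 0.66923 ; effort: 0.00000 0.00000 0.00000 0.00000
step 7 ; ang: -1.02127 0.10209 0.44616 0.94562 ; dq: -3.53552 -2.82385 0.91100 0.77025 ; tip: 0.81625 -0.10034 0.65203 ; effort: 0.00000 0.00000 0.00000 0.00000
step 8 ; ang: -1.09707 0.04067 0.46387 0.95724 ; dq: -4.04184 -3.32039 0.84707 0.36555 ; tip: 0.83219 -0.09751 0.63145 ; effort: 0.00000 0.00000 0.00000 0.00000
step 9 ; ang: -1.18276 -0.03074 0.47945 0.95918 ; dq: -4.52152 -3.81797 0.70182 -0.17592 ; tip: 0.84973 -0.09442 0.60723 ; effort: 0.00000 0.00000 0.00000 0.00000
step 10 ; ang: -1.27761 -0.11179 0.49140 0.94990 ; dq: -4.95249 -4.27770 0.46786 -0.78138 ; tip: 0.86845 -0.09095 0.57898 ; effort: 0.00000 0.00000 0.00000 0.00000
step 11 ; ang: -1.38036 -0.20134 0.49703 0.92688 ; dq: -5.30719 -4.66051 0.06509 -1.54404 ; tip: 0.88798 -0.08707 0.54626 ; effort: 0.00000 0.00000 0.00000 0.00000
step 12 ; ang: -1.48932 -0.29747 0.49296 0.88767 ; dq: -5.57274 -4.92922 -0.49956 -2.38568 ; tip: 0.90790 -0.08276 0.50867 ; effort: 0.00000 0.00000 0.00000 0.00000
step 13 ; ang: -1.60247 -0.39735 0.47570 0.83103 ; dq: -5.72089 -5.02739 -1.25956 -3.28346 ; tip: 0.92774 -0.07803 0.46578 ; effort: 0.00000 0.00000 0.00000 0.00000
step 14 ; ang: -1.71726 -0.49714 0.44132 0.75630 ; dq: -5.73497 -4.91351 -2.20860 -4.18622 ; tip: 0.94701 -0.07288 0.41721 ; effort: 0.00000 0.00000 0.00000 0.00000
step 15 ; ang: -1.83089 -0.59229 0.38626 0.66387 ; dq: -5.60257 -4.55934 -3.32175 -5.04754 ; tip: 0.96514 -0.06733 0.36264 ; effort: 0.00000 0.00000 0.00000 0.00000
step 16 ; ang: -1.94031 -0.67781 0.30756 0.55490 ; dq: -5.31186 -3.94934 -4.56820 -5.83389 ; tip: 0.98138 -0.06138 0.30187 ; effort: 0.00000 0.00000 0.00000 0.00000
step 17 ; ang: -2.04223 -0.74854 0.20287 0.43121 ; dq: -4.85234 -3.08218 -5.91471 -6.51443 ; tip: 0.99475 -0.05509 0.23482 ; effort: 0.00000 0.00000 0.00000 0.00000
step 18 ; ang: -2.13325 -0.79949 0.07058 0.29537 ; dq: -4.22189 -1.97598 -7.31770 -7.03508 ; tip: 1.00394 -0.04852 0.16154 ; effort: 0.00000 0.00000 0.00000 0.00000
step 19 ; ang: -2.21013 -0.82635 -0.08963 0.15172 ; dq: -3.44841 -0.68980 -8.68260 -7.25841 ; tip: 1.00710 -0.04189 0.08229 ; effort: 0.00000 0.00000 0.00000 0.00000
step 20 ; ang: -2.27095 -0.82695 -0.27482 0.00920 ; dq: -2.64866 0.60462 -9.74300 -6.83693 ; tip: 1.00171 -0.03570 -0.00238 ; effort: 0.00000 0.00000 0.00000 0.00000
step 21 ; ang: -2.31780 -0.80472 -0.47352 -0.11344 ; dq: -2.10707 1.51893 -9.93251 -5.18311 ; tip: 0.98469 -0.03095 -0.09129 ; effort: 0.00000 0.00000 0.00000 0.00000
step 22 ; ang: -2.35906 -0.77149 -0.66315 -0.18870 ; dq: -2.11748 1.67137 -8.82400 -2.17195 ; tip: 0.95353 -0.02918 -0.18227 ; effort: 0.00000 0.00000 0.00000 0.00000
step 23 ; ang: -2.40600 -0.74235 -0.82030 -0.19761 ; dq: -2.63370 1.17818 -6.83169 1.20406 ; tip: 0.90778 -0.03178 -0.27225 ; effort: 0.00000 0.00000 0.00000 0.00000
step 24 ; ang: -2.46587 -0.72563 -0.93611 -0.14637 ; dq: -3.37669 0.48090 -4.75518 3.77867 ; tip: 0.84891 -0.03946 -0.35755 ; effort: 0.00000 0.00000 0.00000 0.00000
step 25 ; ang: -2.54136 -0.72274 -1.01233 -0.05380 ; dq: -4.16581 -0.16657 -2.93519 5.28277 ; tip: 0.77966 -0.05216 -0.43489 ; effort: 0.00000 0.00000 0.00000 0.00000
step 26 ; ang: -2.63188 -0.73089 -1.05685 0.05681 ; dq: -4.86780 -0.61439 -1.59215 5.60307 ; tip: 0.70355 -0.06947 -0.50221 ; effort: 0.00000 0.00000 0.00000 0.00000
step 27 ; ang: -2.73512 -0.74595 -1.07878 0.16427 ; dq: -5.43074 -0.86200 -0.64929 5.03649 ; tip: 0.62431 -0.09082 -0.55925 ; effort: 0.00000 0.00000 0.00000 0.00000
step 28 ; ang: -2.84809 -0.76435 -1.08410 0.25552 ; dq: -5.83770 -0.95278 0.08812 4.03513 ; tip: 0.54494 -0.11573 -0.60728 ; effort: 0.00000 0.00000 0.00000 0.00000
step 29 ; ang: -2.96758 -0.78331 -1.07571 0.32490 ; dq: -6.09200 -0.93568 0.76380 2.92468 ; tip: 0.46723 -0.14397 -0.64819 ; effort: 0.00000 0.00000 0.00000 0.00000
step 30 ; ang: -3.09104 -0.80162 -1.05296 0.37361 ; dq: -6.23681 -0.89431 1.52298 1.97152 ; tip: 0.39191 -0.17551 -0.68366 ; effort: 0.00000 0.00000 0.00000 0.00000
step 31 ; ang: -3.21640 -0.81912 -1.01460 0.40449 ; dq: -6.28288 -0.85747 2.30952 1.12584 ; tip: 0.31905 -0.21055 -0.71470 ; effort: 0.00000 0.00000 0.00000 0.00000
step 32 ; ang: -3.34170 -0.83597 -0.96115 0.41853 ; dq: -6.23008 -0.82651 3.00975 0.26516 ; tip: 0.24832 -0.24940 -0.74160 ; effort: 0.00000 0.00000 0.00000 0.00000
step 33 ; ang: -3.46503 -0.85221 -0.89477 0.41582 ; dq: -6.08505 -0.79203 3.59671 -0.53656 ; tip: 0.17921 -0.29230 -0.76384 ; effort: 0.00000 0.00000 0.00000 0.00000
step 34 ; ang: -3.58407 -0.86694 -0.81990 0.39523 ; dq: -5.79194 -0.65729 3.82246 -1.56107 ; tip: 0.11126 -0.33920 -0.78026 ; effort: 0.00000 0.00000 0.00000 0.00000
step 35 ; ang: -3.69556 -0.87738 -0.74461 0.35233 ; dq: -5.32803 -0.35677 3.64417 -2.73550 ; tip: 0.04420 -0.38958 -0.78948
max |effort| (N·m): 0.00000
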